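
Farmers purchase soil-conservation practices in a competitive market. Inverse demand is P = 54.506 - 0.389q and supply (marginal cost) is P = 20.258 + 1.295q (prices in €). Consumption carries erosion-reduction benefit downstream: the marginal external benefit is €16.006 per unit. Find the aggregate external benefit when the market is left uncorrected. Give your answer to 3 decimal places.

Market equilibrium (private): 20.258 + 1.295q = 54.506 - 0.389q → q_m = 20.3373.
Total external benefit = MEB × q_m = 16.006 × 20.3373 = 325.5188.

€325.519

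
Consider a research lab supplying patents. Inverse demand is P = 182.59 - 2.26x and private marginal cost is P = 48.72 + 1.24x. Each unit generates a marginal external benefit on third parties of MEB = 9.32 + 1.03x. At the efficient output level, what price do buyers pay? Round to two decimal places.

Social marginal cost = private MC − MEB = 39.40 + 0.21x.
Set SMC = demand: 39.40 + 0.21x = 182.59 - 2.26x → x* = 57.9717.
Consumer price on the demand curve at x*: 182.59 − 2.26×57.9717 = 51.5740.

P = 51.57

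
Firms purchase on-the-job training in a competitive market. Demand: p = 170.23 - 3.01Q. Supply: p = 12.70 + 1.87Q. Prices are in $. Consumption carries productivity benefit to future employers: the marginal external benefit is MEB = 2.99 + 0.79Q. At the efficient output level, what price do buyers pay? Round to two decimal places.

Social marginal benefit = demand + MEB = 173.22 - 2.22Q.
Set SMB = MC: 173.22 - 2.22Q = 12.70 + 1.87Q → Q* = 39.2469.
Consumer price on the demand curve at Q*: 170.23 − 3.01×39.2469 = 52.0968.

P = $52.10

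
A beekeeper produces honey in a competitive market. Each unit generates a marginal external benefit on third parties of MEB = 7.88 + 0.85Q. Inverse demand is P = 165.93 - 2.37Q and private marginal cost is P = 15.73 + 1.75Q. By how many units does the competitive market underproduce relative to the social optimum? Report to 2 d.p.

11.89 units

Market equilibrium (private): 15.73 + 1.75Q = 165.93 - 2.37Q → Q_m = 36.4563.
Social marginal cost = private MC − MEB = 7.85 + 0.90Q.
Set SMC = demand: 7.85 + 0.90Q = 165.93 - 2.37Q → Q* = 48.3425.
Gap = |36.4563 − 48.3425| = 11.8862.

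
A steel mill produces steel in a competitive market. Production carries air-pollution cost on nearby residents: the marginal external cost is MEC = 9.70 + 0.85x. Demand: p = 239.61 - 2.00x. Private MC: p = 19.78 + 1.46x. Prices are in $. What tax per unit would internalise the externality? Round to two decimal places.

tax = $51.14 per unit

Social marginal cost = private MC + MEC = 29.48 + 2.31x.
Set SMC = demand: 29.48 + 2.31x = 239.61 - 2.00x → x* = 48.7541.
The Pigouvian tax equals MEC at x*: 9.70 + 0.85×48.7541 = 51.1410.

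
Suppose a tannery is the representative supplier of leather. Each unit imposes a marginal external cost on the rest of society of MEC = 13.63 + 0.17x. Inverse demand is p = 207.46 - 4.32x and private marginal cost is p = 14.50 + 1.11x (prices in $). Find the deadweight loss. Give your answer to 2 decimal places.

DWL = $34.55

Market equilibrium (private): 14.50 + 1.11x = 207.46 - 4.32x → x_m = 35.5359.
Social marginal cost = private MC + MEC = 28.13 + 1.28x.
Set SMC = demand: 28.13 + 1.28x = 207.46 - 4.32x → x* = 32.0232.
The welfare-loss triangle has base |x_m − x*| and height MEC(x_m) (the vertical gap between SMC and demand is zero at x* and MEC at x_m).
DWL = ½ × 3.5127 × 19.6711 = 34.5493.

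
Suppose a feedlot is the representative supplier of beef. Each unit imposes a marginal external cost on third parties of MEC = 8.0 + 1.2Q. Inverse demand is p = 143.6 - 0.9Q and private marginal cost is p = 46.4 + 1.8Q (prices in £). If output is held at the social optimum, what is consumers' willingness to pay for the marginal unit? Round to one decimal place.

P = £123.0

Social marginal cost = private MC + MEC = 54.4 + 3.0Q.
Set SMC = demand: 54.4 + 3.0Q = 143.6 - 0.9Q → Q* = 22.8718.
Consumer price on the demand curve at Q*: 143.6 − 0.9×22.8718 = 123.0154.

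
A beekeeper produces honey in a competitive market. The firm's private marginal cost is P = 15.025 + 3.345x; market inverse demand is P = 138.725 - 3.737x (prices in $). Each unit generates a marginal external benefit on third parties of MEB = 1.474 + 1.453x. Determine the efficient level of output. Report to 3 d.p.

x* = 22.237

Social marginal cost = private MC − MEB = 13.551 + 1.892x.
Set SMC = demand: 13.551 + 1.892x = 138.725 - 3.737x → x* = 22.2373.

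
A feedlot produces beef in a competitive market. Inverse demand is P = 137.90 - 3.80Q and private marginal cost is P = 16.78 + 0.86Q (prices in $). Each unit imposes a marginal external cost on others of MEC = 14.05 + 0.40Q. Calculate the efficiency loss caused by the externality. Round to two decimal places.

Market equilibrium (private): 16.78 + 0.86Q = 137.90 - 3.80Q → Q_m = 25.9914.
Social marginal cost = private MC + MEC = 30.83 + 1.26Q.
Set SMC = demand: 30.83 + 1.26Q = 137.90 - 3.80Q → Q* = 21.1601.
Height of the DWL triangle at Q_m is SMC(Q_m) − demand(Q_m) = MEC(Q_m) = 24.4466.
DWL = ½ × 4.8313 × 24.4466 = 59.0544.

DWL = $59.05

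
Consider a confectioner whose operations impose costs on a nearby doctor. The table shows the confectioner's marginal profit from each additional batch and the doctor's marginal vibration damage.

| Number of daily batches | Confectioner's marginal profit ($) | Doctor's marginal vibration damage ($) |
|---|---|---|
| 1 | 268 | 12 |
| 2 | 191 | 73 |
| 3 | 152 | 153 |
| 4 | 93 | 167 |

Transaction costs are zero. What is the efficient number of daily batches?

2

Bargaining reaches the level where marginal profit last exceeds marginal vibration damage.
That holds through level 2 (191 ≥ 73) but not at 3 (152 < 153).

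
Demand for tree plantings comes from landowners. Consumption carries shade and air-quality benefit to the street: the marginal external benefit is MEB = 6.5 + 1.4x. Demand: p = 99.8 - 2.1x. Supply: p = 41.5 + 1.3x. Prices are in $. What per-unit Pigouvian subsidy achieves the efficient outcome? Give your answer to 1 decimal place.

subsidy = $51.9 per unit

Social marginal benefit = demand + MEB = 106.3 - 0.7x.
Set SMB = MC: 106.3 - 0.7x = 41.5 + 1.3x → x* = 32.4000.
The Pigouvian subsidy equals MEB at x*: 6.5 + 1.4×32.4000 = 51.8600.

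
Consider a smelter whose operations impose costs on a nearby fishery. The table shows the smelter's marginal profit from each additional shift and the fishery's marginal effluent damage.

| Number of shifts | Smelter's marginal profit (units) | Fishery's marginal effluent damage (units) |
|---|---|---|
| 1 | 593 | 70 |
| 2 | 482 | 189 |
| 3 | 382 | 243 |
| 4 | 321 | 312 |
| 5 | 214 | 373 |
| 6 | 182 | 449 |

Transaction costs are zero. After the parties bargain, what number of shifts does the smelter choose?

4

Bargaining reaches the level where marginal profit last exceeds marginal effluent damage.
That holds through level 4 (321 ≥ 312) but not at 5 (214 < 373).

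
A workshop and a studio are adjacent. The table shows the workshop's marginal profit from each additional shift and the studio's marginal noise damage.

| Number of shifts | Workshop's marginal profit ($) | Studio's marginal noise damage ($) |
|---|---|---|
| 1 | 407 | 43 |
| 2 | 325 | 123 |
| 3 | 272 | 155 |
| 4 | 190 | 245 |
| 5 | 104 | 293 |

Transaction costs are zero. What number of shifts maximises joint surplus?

3

Bargaining reaches the level where marginal profit last exceeds marginal noise damage.
That holds through level 3 (272 ≥ 155) but not at 4 (190 < 245).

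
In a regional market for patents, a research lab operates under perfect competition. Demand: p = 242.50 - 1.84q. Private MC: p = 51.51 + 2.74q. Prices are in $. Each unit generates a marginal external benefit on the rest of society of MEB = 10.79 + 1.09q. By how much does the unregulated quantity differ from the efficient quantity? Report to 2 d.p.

16.12 units

Market equilibrium (private): 51.51 + 2.74q = 242.50 - 1.84q → q_m = 41.7009.
Social marginal cost = private MC − MEB = 40.72 + 1.65q.
Set SMC = demand: 40.72 + 1.65q = 242.50 - 1.84q → q* = 57.8166.
Gap = |41.7009 − 57.8166| = 16.1157.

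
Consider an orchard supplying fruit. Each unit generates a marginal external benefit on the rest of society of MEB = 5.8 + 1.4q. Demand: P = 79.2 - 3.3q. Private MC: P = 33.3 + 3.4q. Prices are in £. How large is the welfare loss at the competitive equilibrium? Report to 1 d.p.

DWL = £22.3

Market equilibrium (private): 33.3 + 3.4q = 79.2 - 3.3q → q_m = 6.8507.
Social marginal cost = private MC − MEB = 27.5 + 2.0q.
Set SMC = demand: 27.5 + 2.0q = 79.2 - 3.3q → q* = 9.7547.
The welfare-loss triangle has base |q_m − q*| and height MEB(q_m) (the vertical gap between SMC and demand is zero at q* and MEB at q_m).
DWL = ½ × 2.9040 × 15.3910 = 22.3477.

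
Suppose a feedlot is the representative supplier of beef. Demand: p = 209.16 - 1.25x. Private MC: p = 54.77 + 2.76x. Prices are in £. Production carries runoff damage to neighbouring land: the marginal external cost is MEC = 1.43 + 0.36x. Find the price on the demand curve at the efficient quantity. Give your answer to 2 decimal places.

P = £165.41

Social marginal cost = private MC + MEC = 56.20 + 3.12x.
Set SMC = demand: 56.20 + 3.12x = 209.16 - 1.25x → x* = 35.0023.
Consumer price on the demand curve at x*: 209.16 − 1.25×35.0023 = 165.4071.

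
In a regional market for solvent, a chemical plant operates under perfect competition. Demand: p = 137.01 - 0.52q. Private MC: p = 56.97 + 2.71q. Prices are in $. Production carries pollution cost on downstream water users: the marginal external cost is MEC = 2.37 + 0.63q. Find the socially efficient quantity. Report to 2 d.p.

Social marginal cost = private MC + MEC = 59.34 + 3.34q.
Set SMC = demand: 59.34 + 3.34q = 137.01 - 0.52q → q* = 20.1218.

q* = 20.12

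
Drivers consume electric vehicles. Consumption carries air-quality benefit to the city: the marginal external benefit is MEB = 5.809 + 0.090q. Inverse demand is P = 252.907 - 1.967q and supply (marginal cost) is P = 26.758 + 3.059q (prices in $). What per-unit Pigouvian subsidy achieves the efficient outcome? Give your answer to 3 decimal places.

Social marginal benefit = demand + MEB = 258.716 - 1.877q.
Set SMB = MC: 258.716 - 1.877q = 26.758 + 3.059q → q* = 46.9931.
The Pigouvian subsidy equals MEB at q*: 5.809 + 0.090×46.9931 = 10.0384.

subsidy = $10.038 per unit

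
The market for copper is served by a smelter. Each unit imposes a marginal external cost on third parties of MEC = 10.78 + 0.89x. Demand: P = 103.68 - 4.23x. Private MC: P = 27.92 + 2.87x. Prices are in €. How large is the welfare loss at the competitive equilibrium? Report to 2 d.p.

Market equilibrium (private): 27.92 + 2.87x = 103.68 - 4.23x → x_m = 10.6704.
Social marginal cost = private MC + MEC = 38.70 + 3.76x.
Set SMC = demand: 38.70 + 3.76x = 103.68 - 4.23x → x* = 8.1327.
Between x* and x_m the wedge SMC − demand runs linearly from 0 to MEC(x_m), so the loss is a triangle.
DWL = ½ × 2.5377 × 20.2767 = 25.7281.

DWL = €25.73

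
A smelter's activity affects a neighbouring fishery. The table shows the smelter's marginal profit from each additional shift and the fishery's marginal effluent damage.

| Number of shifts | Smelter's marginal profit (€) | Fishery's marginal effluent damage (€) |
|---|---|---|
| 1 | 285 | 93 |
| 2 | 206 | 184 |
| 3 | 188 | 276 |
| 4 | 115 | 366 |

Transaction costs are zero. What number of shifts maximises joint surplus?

2

Bargaining reaches the level where marginal profit last exceeds marginal effluent damage.
That holds through level 2 (206 ≥ 184) but not at 3 (188 < 276).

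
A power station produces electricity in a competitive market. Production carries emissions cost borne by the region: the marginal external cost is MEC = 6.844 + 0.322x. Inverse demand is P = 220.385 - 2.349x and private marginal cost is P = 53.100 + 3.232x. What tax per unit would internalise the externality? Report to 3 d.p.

Social marginal cost = private MC + MEC = 59.944 + 3.554x.
Set SMC = demand: 59.944 + 3.554x = 220.385 - 2.349x → x* = 27.1796.
The Pigouvian tax equals MEC at x*: 6.844 + 0.322×27.1796 = 15.5958.

tax = 15.596 per unit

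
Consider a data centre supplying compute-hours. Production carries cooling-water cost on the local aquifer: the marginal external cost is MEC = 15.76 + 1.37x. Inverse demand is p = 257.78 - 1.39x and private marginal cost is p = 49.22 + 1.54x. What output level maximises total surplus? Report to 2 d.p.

Social marginal cost = private MC + MEC = 64.98 + 2.91x.
Set SMC = demand: 64.98 + 2.91x = 257.78 - 1.39x → x* = 44.8372.

x* = 44.84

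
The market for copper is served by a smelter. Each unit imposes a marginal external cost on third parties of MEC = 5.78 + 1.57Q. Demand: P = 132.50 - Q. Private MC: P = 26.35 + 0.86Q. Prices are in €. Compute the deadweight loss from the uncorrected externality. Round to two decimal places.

DWL = €1326.14

Market equilibrium (private): 26.35 + 0.86Q = 132.50 - Q → Q_m = 57.0699.
Social marginal cost = private MC + MEC = 32.13 + 2.43Q.
Set SMC = demand: 32.13 + 2.43Q = 132.50 - Q → Q* = 29.2624.
The loss is the area between SMC and demand from Q* to Q_m; with linear curves that's a triangle of height MEC(Q_m).
DWL = ½ × 27.8075 × 95.3797 = 1326.1355.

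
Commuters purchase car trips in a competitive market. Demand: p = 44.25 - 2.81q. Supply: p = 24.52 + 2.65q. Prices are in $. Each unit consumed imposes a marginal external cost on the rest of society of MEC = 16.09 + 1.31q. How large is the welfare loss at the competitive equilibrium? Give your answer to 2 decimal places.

Market equilibrium (private): 24.52 + 2.65q = 44.25 - 2.81q → q_m = 3.6136.
Social marginal benefit = demand − MEC = 28.16 - 4.12q.
Set SMB = MC: 28.16 - 4.12q = 24.52 + 2.65q → q* = 0.5377.
Height of the DWL triangle at q_m is MC(q_m) − SMB(q_m) = MEC(q_m) = 20.8238.
DWL = ½ × 3.0759 × 20.8238 = 32.0260.

DWL = $32.03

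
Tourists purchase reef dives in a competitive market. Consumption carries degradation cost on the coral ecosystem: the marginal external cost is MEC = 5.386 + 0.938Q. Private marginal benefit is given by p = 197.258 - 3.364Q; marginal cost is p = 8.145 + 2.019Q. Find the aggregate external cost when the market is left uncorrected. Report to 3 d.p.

768.069

Market equilibrium (private): 8.145 + 2.019Q = 197.258 - 3.364Q → Q_m = 35.1315.
Total external cost = ∫₀^{Q_m} (5.386 + 0.938Q) dQ = 5.386×35.1315 + ½×0.938×35.1315² = 768.0685.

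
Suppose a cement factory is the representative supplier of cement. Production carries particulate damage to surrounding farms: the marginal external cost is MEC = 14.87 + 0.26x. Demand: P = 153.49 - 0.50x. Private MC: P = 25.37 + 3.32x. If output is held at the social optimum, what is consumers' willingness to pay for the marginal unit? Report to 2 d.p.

P = 139.61

Social marginal cost = private MC + MEC = 40.24 + 3.58x.
Set SMC = demand: 40.24 + 3.58x = 153.49 - 0.50x → x* = 27.7574.
Consumer price on the demand curve at x*: 153.49 − 0.50×27.7574 = 139.6113.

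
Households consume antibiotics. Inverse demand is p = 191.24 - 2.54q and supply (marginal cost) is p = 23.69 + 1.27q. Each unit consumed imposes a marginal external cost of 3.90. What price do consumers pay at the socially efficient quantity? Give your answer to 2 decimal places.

P = 82.14

Social marginal benefit = demand − MEC = 187.34 - 2.54q.
Set SMB = MC: 187.34 - 2.54q = 23.69 + 1.27q → q* = 42.9528.
Consumer price on the demand curve at q*: 191.24 − 2.54×42.9528 = 82.1399.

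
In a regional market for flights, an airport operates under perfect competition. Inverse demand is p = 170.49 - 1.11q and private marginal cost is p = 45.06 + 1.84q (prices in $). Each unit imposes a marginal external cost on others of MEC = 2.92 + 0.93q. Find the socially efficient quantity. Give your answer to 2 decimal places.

q* = 31.57

Social marginal cost = private MC + MEC = 47.98 + 2.77q.
Set SMC = demand: 47.98 + 2.77q = 170.49 - 1.11q → q* = 31.5747.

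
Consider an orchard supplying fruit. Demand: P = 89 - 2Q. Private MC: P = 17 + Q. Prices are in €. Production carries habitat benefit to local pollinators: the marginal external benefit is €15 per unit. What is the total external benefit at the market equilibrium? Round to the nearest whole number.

€360

Market equilibrium (private): 17 + Q = 89 - 2Q → Q_m = 24.0000.
Total external benefit = MEB × Q_m = 15 × 24.0000 = 360.0000.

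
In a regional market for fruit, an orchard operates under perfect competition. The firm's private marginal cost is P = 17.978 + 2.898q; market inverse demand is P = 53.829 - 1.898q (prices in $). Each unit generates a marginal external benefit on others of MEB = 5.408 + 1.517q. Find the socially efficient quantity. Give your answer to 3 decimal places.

q* = 12.583

Social marginal cost = private MC − MEB = 12.570 + 1.381q.
Set SMC = demand: 12.570 + 1.381q = 53.829 - 1.898q → q* = 12.5828.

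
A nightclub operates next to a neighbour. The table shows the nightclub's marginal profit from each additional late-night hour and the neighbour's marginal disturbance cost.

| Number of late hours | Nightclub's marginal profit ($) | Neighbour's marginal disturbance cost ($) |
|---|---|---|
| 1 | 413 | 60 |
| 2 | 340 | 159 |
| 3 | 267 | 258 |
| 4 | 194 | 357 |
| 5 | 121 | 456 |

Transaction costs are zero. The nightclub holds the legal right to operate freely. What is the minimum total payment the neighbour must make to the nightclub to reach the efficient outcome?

Left alone the nightclub would choose level 5 (marginal profit stays positive).
Efficient level: k* = 3 (marginal profit ≥ marginal disturbance cost through 3).
The neighbour must at least cover the nightclub's forgone profit from cutting 5→3: 194 + 121 = 315.

$315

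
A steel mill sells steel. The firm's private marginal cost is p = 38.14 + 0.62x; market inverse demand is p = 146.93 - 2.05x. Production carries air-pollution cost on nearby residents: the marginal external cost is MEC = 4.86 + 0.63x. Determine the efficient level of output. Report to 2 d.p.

x* = 31.49

Social marginal cost = private MC + MEC = 43.00 + 1.25x.
Set SMC = demand: 43.00 + 1.25x = 146.93 - 2.05x → x* = 31.4939.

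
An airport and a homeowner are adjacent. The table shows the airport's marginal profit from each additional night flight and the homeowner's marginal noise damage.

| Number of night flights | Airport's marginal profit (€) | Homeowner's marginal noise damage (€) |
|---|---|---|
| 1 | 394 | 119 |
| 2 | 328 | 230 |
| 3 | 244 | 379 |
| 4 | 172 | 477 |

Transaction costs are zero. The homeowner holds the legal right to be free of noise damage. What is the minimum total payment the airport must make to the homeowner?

Efficient level: marginal profit ≥ marginal noise damage through level 2, so k* = 2.
With the homeowner holding the right, the airport must at least compensate total damage at k*: 119 + 230 = 349.

€349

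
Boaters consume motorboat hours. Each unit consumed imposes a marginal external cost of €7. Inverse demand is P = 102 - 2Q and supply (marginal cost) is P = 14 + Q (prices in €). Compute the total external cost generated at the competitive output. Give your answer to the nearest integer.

€205

Market equilibrium (private): 14 + Q = 102 - 2Q → Q_m = 29.3333.
Total external cost = MEC × Q_m = 7 × 29.3333 = 205.3331.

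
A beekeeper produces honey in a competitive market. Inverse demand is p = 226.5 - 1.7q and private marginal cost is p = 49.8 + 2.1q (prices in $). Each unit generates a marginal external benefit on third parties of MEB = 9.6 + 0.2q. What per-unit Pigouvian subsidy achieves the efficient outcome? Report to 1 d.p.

subsidy = $20.0 per unit

Social marginal cost = private MC − MEB = 40.2 + 1.9q.
Set SMC = demand: 40.2 + 1.9q = 226.5 - 1.7q → q* = 51.7500.
The Pigouvian subsidy equals MEB at q*: 9.6 + 0.2×51.7500 = 19.9500.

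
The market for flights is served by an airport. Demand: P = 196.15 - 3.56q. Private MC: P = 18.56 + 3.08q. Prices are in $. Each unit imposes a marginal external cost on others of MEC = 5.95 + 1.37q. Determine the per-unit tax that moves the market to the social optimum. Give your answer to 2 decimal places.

tax = $35.31 per unit

Social marginal cost = private MC + MEC = 24.51 + 4.45q.
Set SMC = demand: 24.51 + 4.45q = 196.15 - 3.56q → q* = 21.4282.
The Pigouvian tax equals MEC at q*: 5.95 + 1.37×21.4282 = 35.3066.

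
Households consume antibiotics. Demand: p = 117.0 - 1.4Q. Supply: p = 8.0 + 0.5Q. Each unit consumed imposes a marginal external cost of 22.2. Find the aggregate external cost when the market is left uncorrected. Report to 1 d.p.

1273.6

Market equilibrium (private): 8.0 + 0.5Q = 117.0 - 1.4Q → Q_m = 57.3684.
Total external cost = MEC × Q_m = 22.2 × 57.3684 = 1273.5785.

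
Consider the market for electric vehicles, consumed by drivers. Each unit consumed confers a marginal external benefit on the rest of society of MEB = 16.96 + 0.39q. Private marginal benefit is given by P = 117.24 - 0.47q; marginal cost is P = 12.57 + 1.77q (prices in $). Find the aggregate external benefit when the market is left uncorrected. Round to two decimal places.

$1218.28

Market equilibrium (private): 12.57 + 1.77q = 117.24 - 0.47q → q_m = 46.7277.
Total external benefit = ∫₀^{q_m} (16.96 + 0.39q) dq = 16.96×46.7277 + ½×0.39×46.7277² = 1218.2800.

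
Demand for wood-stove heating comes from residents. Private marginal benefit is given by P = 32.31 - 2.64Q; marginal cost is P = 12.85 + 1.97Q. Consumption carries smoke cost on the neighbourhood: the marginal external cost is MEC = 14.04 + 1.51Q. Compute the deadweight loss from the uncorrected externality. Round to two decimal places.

Market equilibrium (private): 12.85 + 1.97Q = 32.31 - 2.64Q → Q_m = 4.2213.
Social marginal benefit = demand − MEC = 18.27 - 4.15Q.
Set SMB = MC: 18.27 - 4.15Q = 12.85 + 1.97Q → Q* = 0.8856.
Height of the DWL triangle at Q_m is MC(Q_m) − SMB(Q_m) = MEC(Q_m) = 20.4141.
DWL = ½ × 3.3357 × 20.4141 = 34.0477.

DWL = 34.05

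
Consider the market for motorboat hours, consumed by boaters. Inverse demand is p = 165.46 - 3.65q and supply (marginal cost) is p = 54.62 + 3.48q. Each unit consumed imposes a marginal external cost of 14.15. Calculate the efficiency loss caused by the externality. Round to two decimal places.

Market equilibrium (private): 54.62 + 3.48q = 165.46 - 3.65q → q_m = 15.5456.
Social marginal benefit = demand − MEC = 151.31 - 3.65q.
Set SMB = MC: 151.31 - 3.65q = 54.62 + 3.48q → q* = 13.5610.
The welfare-loss triangle has base |q_m − q*| and height MEC(q_m) (the vertical gap between SMB and MC is zero at q* and MEC at q_m).
DWL = ½ × 1.9846 × 14.1500 = 14.0410.

DWL = 14.04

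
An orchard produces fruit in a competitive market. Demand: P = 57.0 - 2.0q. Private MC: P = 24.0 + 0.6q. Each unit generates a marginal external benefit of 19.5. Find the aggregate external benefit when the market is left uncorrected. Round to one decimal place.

247.5

Market equilibrium (private): 24.0 + 0.6q = 57.0 - 2.0q → q_m = 12.6923.
Total external benefit = MEB × q_m = 19.5 × 12.6923 = 247.4999.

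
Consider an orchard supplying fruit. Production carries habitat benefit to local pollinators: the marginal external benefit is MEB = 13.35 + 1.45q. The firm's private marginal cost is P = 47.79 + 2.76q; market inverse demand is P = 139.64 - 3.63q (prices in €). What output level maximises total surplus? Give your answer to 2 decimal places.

q* = 21.30

Social marginal cost = private MC − MEB = 34.44 + 1.31q.
Set SMC = demand: 34.44 + 1.31q = 139.64 - 3.63q → q* = 21.2955.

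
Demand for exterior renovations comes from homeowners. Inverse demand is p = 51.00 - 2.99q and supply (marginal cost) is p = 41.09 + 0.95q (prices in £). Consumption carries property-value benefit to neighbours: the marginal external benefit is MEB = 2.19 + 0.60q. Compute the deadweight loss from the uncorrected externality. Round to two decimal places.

Market equilibrium (private): 41.09 + 0.95q = 51.00 - 2.99q → q_m = 2.5152.
Social marginal benefit = demand + MEB = 53.19 - 2.39q.
Set SMB = MC: 53.19 - 2.39q = 41.09 + 0.95q → q* = 3.6228.
Height of the DWL triangle at q_m is SMB(q_m) − MC(q_m) = MEB(q_m) = 3.6991.
DWL = ½ × 1.1076 × 3.6991 = 2.0486.

DWL = £2.05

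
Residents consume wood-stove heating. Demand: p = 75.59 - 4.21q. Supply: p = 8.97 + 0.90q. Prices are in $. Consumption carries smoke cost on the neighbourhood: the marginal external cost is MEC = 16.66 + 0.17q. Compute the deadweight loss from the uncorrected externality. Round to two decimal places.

DWL = $33.74

Market equilibrium (private): 8.97 + 0.90q = 75.59 - 4.21q → q_m = 13.0372.
Social marginal benefit = demand − MEC = 58.93 - 4.38q.
Set SMB = MC: 58.93 - 4.38q = 8.97 + 0.90q → q* = 9.4621.
The welfare-loss triangle has base |q_m − q*| and height MEC(q_m) (the vertical gap between SMB and MC is zero at q* and MEC at q_m).
DWL = ½ × 3.5751 × 18.8763 = 33.7423.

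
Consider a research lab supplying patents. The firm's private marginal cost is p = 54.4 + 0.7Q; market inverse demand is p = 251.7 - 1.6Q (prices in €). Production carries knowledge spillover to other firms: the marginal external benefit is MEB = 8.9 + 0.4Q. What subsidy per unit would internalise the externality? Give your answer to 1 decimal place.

subsidy = €52.3 per unit

Social marginal cost = private MC − MEB = 45.5 + 0.3Q.
Set SMC = demand: 45.5 + 0.3Q = 251.7 - 1.6Q → Q* = 108.5263.
The Pigouvian subsidy equals MEB at Q*: 8.9 + 0.4×108.5263 = 52.3105.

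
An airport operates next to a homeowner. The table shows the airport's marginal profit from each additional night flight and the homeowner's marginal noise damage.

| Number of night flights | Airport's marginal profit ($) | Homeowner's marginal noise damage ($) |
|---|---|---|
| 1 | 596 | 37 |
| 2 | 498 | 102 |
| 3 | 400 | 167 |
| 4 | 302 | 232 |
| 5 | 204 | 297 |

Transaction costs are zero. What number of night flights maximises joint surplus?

4

Bargaining reaches the level where marginal profit last exceeds marginal noise damage.
That holds through level 4 (302 ≥ 232) but not at 5 (204 < 297).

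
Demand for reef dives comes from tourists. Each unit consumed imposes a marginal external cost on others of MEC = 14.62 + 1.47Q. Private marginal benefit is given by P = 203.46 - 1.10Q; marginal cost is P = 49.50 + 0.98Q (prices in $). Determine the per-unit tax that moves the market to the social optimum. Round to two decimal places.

tax = $72.32 per unit

Social marginal benefit = demand − MEC = 188.84 - 2.57Q.
Set SMB = MC: 188.84 - 2.57Q = 49.50 + 0.98Q → Q* = 39.2507.
The Pigouvian tax equals MEC at Q*: 14.62 + 1.47×39.2507 = 72.3185.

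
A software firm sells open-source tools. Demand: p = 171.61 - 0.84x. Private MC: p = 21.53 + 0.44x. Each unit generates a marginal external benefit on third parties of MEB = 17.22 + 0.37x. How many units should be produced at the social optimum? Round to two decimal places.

Social marginal cost = private MC − MEB = 4.31 + 0.07x.
Set SMC = demand: 4.31 + 0.07x = 171.61 - 0.84x → x* = 183.8462.

x* = 183.85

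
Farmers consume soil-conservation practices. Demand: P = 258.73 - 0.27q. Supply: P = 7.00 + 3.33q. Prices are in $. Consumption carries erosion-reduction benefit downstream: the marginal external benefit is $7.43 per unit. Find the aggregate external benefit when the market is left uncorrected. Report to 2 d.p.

$519.54

Market equilibrium (private): 7.00 + 3.33q = 258.73 - 0.27q → q_m = 69.9250.
Total external benefit = MEB × q_m = 7.43 × 69.9250 = 519.5428.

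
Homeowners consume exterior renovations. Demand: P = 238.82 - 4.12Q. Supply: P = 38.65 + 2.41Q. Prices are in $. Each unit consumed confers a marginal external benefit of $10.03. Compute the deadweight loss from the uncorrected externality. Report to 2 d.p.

DWL = $7.70

Market equilibrium (private): 38.65 + 2.41Q = 238.82 - 4.12Q → Q_m = 30.6539.
Social marginal benefit = demand + MEB = 248.85 - 4.12Q.
Set SMB = MC: 248.85 - 4.12Q = 38.65 + 2.41Q → Q* = 32.1899.
Between Q* and Q_m the wedge SMB − MC runs linearly from 0 to MEB(Q_m), so the loss is a triangle.
DWL = ½ × 1.5360 × 10.0300 = 7.7030.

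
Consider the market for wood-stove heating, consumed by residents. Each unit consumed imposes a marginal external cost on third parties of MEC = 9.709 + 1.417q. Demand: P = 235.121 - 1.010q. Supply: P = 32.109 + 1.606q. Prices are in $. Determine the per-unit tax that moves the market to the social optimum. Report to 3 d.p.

Social marginal benefit = demand − MEC = 225.412 - 2.427q.
Set SMB = MC: 225.412 - 2.427q = 32.109 + 1.606q → q* = 47.9303.
The Pigouvian tax equals MEC at q*: 9.709 + 1.417×47.9303 = 77.6262.

tax = $77.626 per unit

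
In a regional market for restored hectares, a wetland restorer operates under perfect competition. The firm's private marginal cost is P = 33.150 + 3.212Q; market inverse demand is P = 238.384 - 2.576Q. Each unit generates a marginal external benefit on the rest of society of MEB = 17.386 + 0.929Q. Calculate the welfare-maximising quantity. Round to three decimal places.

Social marginal cost = private MC − MEB = 15.764 + 2.283Q.
Set SMC = demand: 15.764 + 2.283Q = 238.384 - 2.576Q → Q* = 45.8160.

Q* = 45.816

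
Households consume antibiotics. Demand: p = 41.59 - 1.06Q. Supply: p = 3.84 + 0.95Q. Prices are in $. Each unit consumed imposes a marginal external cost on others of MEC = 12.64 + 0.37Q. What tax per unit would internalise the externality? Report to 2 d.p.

tax = $16.54 per unit

Social marginal benefit = demand − MEC = 28.95 - 1.43Q.
Set SMB = MC: 28.95 - 1.43Q = 3.84 + 0.95Q → Q* = 10.5504.
The Pigouvian tax equals MEC at Q*: 12.64 + 0.37×10.5504 = 16.5436.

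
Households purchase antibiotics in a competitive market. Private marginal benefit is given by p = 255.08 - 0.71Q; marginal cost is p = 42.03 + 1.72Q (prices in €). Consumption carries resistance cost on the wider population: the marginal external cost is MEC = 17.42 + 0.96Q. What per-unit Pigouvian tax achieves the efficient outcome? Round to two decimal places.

tax = €72.82 per unit

Social marginal benefit = demand − MEC = 237.66 - 1.67Q.
Set SMB = MC: 237.66 - 1.67Q = 42.03 + 1.72Q → Q* = 57.7080.
The Pigouvian tax equals MEC at Q*: 17.42 + 0.96×57.7080 = 72.8197.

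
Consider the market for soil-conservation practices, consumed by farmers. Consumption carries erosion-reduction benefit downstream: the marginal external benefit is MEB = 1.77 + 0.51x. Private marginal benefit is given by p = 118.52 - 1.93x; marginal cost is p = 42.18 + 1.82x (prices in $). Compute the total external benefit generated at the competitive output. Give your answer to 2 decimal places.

$141.71

Market equilibrium (private): 42.18 + 1.82x = 118.52 - 1.93x → x_m = 20.3573.
Total external benefit = ∫₀^{x_m} (1.77 + 0.51x) dx = 1.77×20.3573 + ½×0.51×20.3573² = 141.7094.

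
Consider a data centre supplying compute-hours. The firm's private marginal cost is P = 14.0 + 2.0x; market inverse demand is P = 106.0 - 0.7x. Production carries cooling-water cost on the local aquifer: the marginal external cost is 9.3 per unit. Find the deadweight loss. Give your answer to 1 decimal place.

Market equilibrium (private): 14.0 + 2.0x = 106.0 - 0.7x → x_m = 34.0741.
Social marginal cost = private MC + MEC = 23.3 + 2.0x.
Set SMC = demand: 23.3 + 2.0x = 106.0 - 0.7x → x* = 30.6296.
Height of the DWL triangle at x_m is SMC(x_m) − demand(x_m) = MEC(x_m) = 9.3000.
DWL = ½ × 3.4445 × 9.3000 = 16.0169.

DWL = 16.0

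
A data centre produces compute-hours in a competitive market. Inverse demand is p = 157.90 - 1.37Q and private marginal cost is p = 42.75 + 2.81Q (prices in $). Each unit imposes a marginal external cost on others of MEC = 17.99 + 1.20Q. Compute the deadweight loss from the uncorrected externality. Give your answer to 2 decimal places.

DWL = $242.18

Market equilibrium (private): 42.75 + 2.81Q = 157.90 - 1.37Q → Q_m = 27.5478.
Social marginal cost = private MC + MEC = 60.74 + 4.01Q.
Set SMC = demand: 60.74 + 4.01Q = 157.90 - 1.37Q → Q* = 18.0595.
Height of the DWL triangle at Q_m is SMC(Q_m) − demand(Q_m) = MEC(Q_m) = 51.0474.
DWL = ½ × 9.4883 × 51.0474 = 242.1765.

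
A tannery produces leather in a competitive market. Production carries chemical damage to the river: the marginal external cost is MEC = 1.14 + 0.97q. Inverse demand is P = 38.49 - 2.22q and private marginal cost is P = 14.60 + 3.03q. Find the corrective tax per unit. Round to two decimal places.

tax = 4.69 per unit

Social marginal cost = private MC + MEC = 15.74 + 4.00q.
Set SMC = demand: 15.74 + 4.00q = 38.49 - 2.22q → q* = 3.6576.
The Pigouvian tax equals MEC at q*: 1.14 + 0.97×3.6576 = 4.6879.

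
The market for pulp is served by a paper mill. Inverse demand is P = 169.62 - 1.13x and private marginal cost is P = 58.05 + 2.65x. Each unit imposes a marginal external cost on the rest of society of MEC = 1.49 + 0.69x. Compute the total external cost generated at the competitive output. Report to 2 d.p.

344.54

Market equilibrium (private): 58.05 + 2.65x = 169.62 - 1.13x → x_m = 29.5159.
Total external cost = ∫₀^{x_m} (1.49 + 0.69x) dx = 1.49×29.5159 + ½×0.69×29.5159² = 344.5387.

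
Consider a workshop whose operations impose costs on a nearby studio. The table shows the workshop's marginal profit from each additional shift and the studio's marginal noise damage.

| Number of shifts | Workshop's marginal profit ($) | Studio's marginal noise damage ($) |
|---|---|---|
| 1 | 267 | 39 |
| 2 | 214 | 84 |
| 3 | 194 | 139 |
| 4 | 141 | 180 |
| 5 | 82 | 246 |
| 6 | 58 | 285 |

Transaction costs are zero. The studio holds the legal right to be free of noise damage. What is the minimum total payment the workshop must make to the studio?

Efficient level: marginal profit ≥ marginal noise damage through level 3, so k* = 3.
With the studio holding the right, the workshop must at least compensate total damage at k*: 39 + 84 + 139 = 262.

$262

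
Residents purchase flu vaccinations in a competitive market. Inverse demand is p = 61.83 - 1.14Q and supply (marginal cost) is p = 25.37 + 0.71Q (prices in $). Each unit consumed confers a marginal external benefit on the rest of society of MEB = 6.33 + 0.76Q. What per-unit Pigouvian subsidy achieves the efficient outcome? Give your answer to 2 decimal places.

subsidy = $36.17 per unit

Social marginal benefit = demand + MEB = 68.16 - 0.38Q.
Set SMB = MC: 68.16 - 0.38Q = 25.37 + 0.71Q → Q* = 39.2569.
The Pigouvian subsidy equals MEB at Q*: 6.33 + 0.76×39.2569 = 36.1652.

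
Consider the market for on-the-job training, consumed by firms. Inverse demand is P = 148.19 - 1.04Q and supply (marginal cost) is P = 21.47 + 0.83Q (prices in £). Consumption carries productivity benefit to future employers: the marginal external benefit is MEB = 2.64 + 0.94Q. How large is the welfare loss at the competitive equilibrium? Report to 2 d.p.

DWL = £2366.04

Market equilibrium (private): 21.47 + 0.83Q = 148.19 - 1.04Q → Q_m = 67.7647.
Social marginal benefit = demand + MEB = 150.83 - 0.10Q.
Set SMB = MC: 150.83 - 0.10Q = 21.47 + 0.83Q → Q* = 139.0968.
Height of the DWL triangle at Q_m is SMB(Q_m) − MC(Q_m) = MEB(Q_m) = 66.3388.
DWL = ½ × 71.3321 × 66.3388 = 2366.0430.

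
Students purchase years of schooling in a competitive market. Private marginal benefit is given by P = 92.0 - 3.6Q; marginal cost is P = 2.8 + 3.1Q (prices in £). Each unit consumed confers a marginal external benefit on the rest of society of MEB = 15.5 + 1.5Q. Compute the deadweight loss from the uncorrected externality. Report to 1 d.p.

DWL = £121.0

Market equilibrium (private): 2.8 + 3.1Q = 92.0 - 3.6Q → Q_m = 13.3134.
Social marginal benefit = demand + MEB = 107.5 - 2.1Q.
Set SMB = MC: 107.5 - 2.1Q = 2.8 + 3.1Q → Q* = 20.1346.
Between Q* and Q_m the wedge SMB − MC runs linearly from 0 to MEB(Q_m), so the loss is a triangle.
DWL = ½ × 6.8212 × 35.4701 = 120.9743.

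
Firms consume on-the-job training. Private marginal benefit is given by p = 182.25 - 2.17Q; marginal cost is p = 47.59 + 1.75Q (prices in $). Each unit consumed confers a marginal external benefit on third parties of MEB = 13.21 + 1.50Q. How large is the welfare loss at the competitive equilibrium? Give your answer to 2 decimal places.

Market equilibrium (private): 47.59 + 1.75Q = 182.25 - 2.17Q → Q_m = 34.3520.
Social marginal benefit = demand + MEB = 195.46 - 0.67Q.
Set SMB = MC: 195.46 - 0.67Q = 47.59 + 1.75Q → Q* = 61.1033.
The welfare-loss triangle has base |Q_m − Q*| and height MEB(Q_m) (the vertical gap between SMB and MC is zero at Q* and MEB at Q_m).
DWL = ½ × 26.7513 × 64.7381 = 865.9142.

DWL = $865.91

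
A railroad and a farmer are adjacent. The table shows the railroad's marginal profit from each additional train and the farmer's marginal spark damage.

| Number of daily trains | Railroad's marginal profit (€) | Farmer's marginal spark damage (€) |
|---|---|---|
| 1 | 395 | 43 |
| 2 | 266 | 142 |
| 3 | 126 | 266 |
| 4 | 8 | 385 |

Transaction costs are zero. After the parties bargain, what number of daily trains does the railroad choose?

2

Bargaining reaches the level where marginal profit last exceeds marginal spark damage.
That holds through level 2 (266 ≥ 142) but not at 3 (126 < 266).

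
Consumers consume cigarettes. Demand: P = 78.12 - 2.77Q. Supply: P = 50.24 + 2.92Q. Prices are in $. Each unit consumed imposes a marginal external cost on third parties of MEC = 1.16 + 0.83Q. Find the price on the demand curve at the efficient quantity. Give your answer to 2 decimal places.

P = $66.77

Social marginal benefit = demand − MEC = 76.96 - 3.60Q.
Set SMB = MC: 76.96 - 3.60Q = 50.24 + 2.92Q → Q* = 4.0982.
Consumer price on the demand curve at Q*: 78.12 − 2.77×4.0982 = 66.7680.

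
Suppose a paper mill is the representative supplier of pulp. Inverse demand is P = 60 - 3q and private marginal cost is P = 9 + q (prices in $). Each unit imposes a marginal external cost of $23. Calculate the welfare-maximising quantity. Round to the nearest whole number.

Social marginal cost = private MC + MEC = 32 + q.
Set SMC = demand: 32 + q = 60 - 3q → q* = 7.0000.

q* = 7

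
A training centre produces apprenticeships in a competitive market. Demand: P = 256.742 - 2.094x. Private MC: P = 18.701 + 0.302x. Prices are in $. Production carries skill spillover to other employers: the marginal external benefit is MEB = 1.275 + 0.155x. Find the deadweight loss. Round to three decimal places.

Market equilibrium (private): 18.701 + 0.302x = 256.742 - 2.094x → x_m = 99.3493.
Social marginal cost = private MC − MEB = 17.426 + 0.147x.
Set SMC = demand: 17.426 + 0.147x = 256.742 - 2.094x → x* = 106.7898.
The loss is the area between SMC and demand from x* to x_m; with linear curves that's a triangle of height MEB(x_m).
DWL = ½ × 7.4405 × 16.6741 = 62.0318.

DWL = $62.032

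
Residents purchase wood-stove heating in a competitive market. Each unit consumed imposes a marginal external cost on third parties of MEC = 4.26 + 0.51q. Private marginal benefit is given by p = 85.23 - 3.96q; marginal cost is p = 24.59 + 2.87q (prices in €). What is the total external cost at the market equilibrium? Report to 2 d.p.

Market equilibrium (private): 24.59 + 2.87q = 85.23 - 3.96q → q_m = 8.8785.
Total external cost = ∫₀^{q_m} (4.26 + 0.51q) dq = 4.26×8.8785 + ½×0.51×8.8785² = 57.9235.

€57.92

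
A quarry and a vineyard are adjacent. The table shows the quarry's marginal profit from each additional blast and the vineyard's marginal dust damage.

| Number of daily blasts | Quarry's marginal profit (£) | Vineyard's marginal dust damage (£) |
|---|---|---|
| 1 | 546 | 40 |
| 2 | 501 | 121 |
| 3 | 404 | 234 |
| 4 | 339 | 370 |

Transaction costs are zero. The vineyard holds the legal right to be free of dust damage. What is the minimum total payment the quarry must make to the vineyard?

Efficient level: marginal profit ≥ marginal dust damage through level 3, so k* = 3.
With the vineyard holding the right, the quarry must at least compensate total damage at k*: 40 + 121 + 234 = 395.

£395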